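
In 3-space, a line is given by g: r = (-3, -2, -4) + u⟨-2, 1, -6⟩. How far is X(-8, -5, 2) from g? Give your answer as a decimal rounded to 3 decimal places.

Taking (-3, -2, -4) on g with direction v = (-2, 1, -6): w = X − (-3, -2, -4) = (-5, -3, 6), and w × v = (12, -42, -11).
Distance = |w × v| / |v| = √2029 / √41 ≈ 7.035.

7.035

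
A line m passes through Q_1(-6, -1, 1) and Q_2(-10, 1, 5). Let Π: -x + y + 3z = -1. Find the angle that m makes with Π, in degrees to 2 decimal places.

64.76

A direction vector for m is Q_2 − Q_1 = (-4, 2, 4).
sin θ = |n·v| / (|n||v|) = |18| / (√11 · √36) = 0.90453.
θ ≈ 64.76°.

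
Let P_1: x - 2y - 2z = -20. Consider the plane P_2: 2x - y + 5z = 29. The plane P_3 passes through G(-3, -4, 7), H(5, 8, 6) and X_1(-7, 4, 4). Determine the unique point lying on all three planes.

(2, 5, 6)

GH = (8, 12, -1), GX_1 = (-4, 8, -3); a normal to P_3 is GH × GX_1 = (-28, 28, 112).
Using G: P_3 has equation -28x + 28y + 112z = 756.
Solving the 3×3 linear system x - 2y - 2z = -20, 2x - y + 5z = 29, -28x + 28y + 112z = 756 (e.g. by elimination or Cramer's rule, determinant = 420) gives (2, 5, 6).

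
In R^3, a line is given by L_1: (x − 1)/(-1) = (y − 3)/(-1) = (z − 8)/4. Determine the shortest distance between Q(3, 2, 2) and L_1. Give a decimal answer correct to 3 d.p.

2.506

L_1 has direction (-1, -1, 4) through (1, 3, 8).
Taking (1, 3, 8) on L_1 with direction v = (-1, -1, 4): w = Q − (1, 3, 8) = (2, -1, -6), and w × v = (-10, -2, -3).
Distance = |w × v| / |v| = √113 / √18 ≈ 2.506.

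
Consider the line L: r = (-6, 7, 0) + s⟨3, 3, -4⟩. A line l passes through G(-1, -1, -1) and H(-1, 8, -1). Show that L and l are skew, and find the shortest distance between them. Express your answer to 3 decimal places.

3.400

A direction vector for l is H − G = (0, 9, 0).
Common perpendicular direction n = (3, 3, -4) × (0, 9, 0) = (36, 0, 27).
With w = (-1, -1, -1) − (-6, 7, 0) = (5, -8, -1), w · n = 153.
Since n ≠ 0 the lines are not parallel, and w · n = 153 ≠ 0 so they do not intersect; hence they are skew.
Distance = |w · n| / |n| = |153| / √2025 ≈ 3.400.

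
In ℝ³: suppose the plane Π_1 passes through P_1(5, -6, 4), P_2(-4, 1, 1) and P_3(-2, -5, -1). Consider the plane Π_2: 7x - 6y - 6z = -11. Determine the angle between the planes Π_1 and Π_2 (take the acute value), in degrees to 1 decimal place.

P_1P_2 = (-9, 7, -3), P_1P_3 = (-7, 1, -5); a normal to Π_1 is P_1P_2 × P_1P_3 = (-32, -24, 40).
Using P_1: Π_1 has equation -32x - 24y + 40z = 144.
cos θ = |n₁·n₂| / (|n₁||n₂|) = |-320| / (√3200 · √121).
θ = arccos(0.51426) ≈ 59.1°.

59.1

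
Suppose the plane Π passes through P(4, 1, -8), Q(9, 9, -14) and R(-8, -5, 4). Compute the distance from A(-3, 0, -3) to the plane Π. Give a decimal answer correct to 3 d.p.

1.133

PQ = (5, 8, -6), PR = (-12, -6, 12); a normal to Π is PQ × PR = (60, 12, 66).
Using P: Π has equation 60x + 12y + 66z = -276.
n·A − d = (60)·(-3) + (12)·(0) + (66)·(-3) − (-276) = -102; |n| = √8100.
Distance = |-102| / √8100 = 102/√8100 ≈ 1.133.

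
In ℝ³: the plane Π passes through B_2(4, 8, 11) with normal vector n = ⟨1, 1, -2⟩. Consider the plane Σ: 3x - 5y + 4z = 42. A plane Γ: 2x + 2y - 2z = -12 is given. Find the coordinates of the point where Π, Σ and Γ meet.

(2, -4, 4)

Π: n·r = n·B_2 gives x + y - 2z = -10.
Solving the 3×3 linear system x + y - 2z = -10, 3x - 5y + 4z = 42, 2x + 2y - 2z = -12 (e.g. by elimination or Cramer's rule, determinant = -16) gives (2, -4, 4).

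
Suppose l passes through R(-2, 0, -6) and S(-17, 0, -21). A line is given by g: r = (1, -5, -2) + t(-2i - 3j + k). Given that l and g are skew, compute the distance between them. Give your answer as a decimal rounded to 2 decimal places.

2.31

A direction vector for l is S − R = (-15, 0, -15).
Common perpendicular direction n = (-15, 0, -15) × (-2, -3, 1) = (-45, 45, 45).
With w = (1, -5, -2) − (-2, 0, -6) = (3, -5, 4), w · n = -180.
Distance = |w · n| / |n| = |-180| / √6075 ≈ 2.31.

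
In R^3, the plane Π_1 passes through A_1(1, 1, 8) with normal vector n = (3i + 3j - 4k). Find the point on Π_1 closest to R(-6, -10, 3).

(-3, -7, -1)

Π_1: n·r = n·A_1 gives 3x + 3y - 4z = -26.
Foot = R − λn with λ = (n·R − d)/|n|² = (-60 − (-26))/34 = -1.
Foot = (-6, -10, 3) − (-1)·(3, 3, -4) = (-3, -7, -1).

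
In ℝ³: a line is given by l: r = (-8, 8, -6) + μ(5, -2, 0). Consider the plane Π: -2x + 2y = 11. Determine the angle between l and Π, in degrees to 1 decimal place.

66.8

sin θ = |n·v| / (|n||v|) = |-14| / (√8 · √29) = 0.91915.
θ ≈ 66.8°.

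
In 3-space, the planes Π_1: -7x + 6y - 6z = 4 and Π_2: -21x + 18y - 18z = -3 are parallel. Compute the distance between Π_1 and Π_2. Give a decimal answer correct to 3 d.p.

0.455

Rescale Π_2 by 1/3: -7x + 6y - 6z = -1. Then distance = |4 − (-1)| / √121 ≈ 0.455.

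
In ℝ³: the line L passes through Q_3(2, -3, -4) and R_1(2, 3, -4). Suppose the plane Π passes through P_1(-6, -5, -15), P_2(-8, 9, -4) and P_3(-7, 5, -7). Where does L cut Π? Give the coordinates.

A direction vector for L is R_1 − Q_3 = (0, 6, 0).
P_1P_2 = (-2, 14, 11), P_1P_3 = (-1, 10, 8); a normal to Π is P_1P_2 × P_1P_3 = (2, 5, -6).
Using P_1: Π has equation 2x + 5y - 6z = 53.
Substitute r = (2, -3, -4) + t(0, 6, 0) into the plane: 13 + 30t = 53, so t = 4/3.
Intersection: (2, -3, -4) + (4/3)·(0, 6, 0) = (2, 5, -4).

(2, 5, -4)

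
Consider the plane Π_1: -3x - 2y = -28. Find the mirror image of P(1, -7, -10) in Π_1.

λ = (n·P − d)/|n|² = (11 − (-28))/13 = 3.
Reflection = P − 2λn = (1, -7, -10) − 6·(-3, -2, 0) = (19, 5, -10).

(19, 5, -10)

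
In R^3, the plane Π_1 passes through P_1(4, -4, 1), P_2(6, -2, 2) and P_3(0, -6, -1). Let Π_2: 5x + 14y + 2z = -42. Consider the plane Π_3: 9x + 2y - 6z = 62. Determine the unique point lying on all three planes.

(12, -8, 5)

P_1P_2 = (2, 2, 1), P_1P_3 = (-4, -2, -2); a normal to Π_1 is P_1P_2 × P_1P_3 = (-2, 0, 4).
Using P_1: Π_1 has equation -2x + 4z = -4.
Solving the 3×3 linear system -2x + 4z = -4, 5x + 14y + 2z = -42, 9x + 2y - 6z = 62 (e.g. by elimination or Cramer's rule, determinant = -288) gives (12, -8, 5).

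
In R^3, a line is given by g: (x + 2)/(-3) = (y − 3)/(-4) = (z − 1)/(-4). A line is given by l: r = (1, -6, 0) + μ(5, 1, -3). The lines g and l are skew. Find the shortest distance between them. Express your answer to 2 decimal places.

7.84

g has direction (-3, -4, -4) through (-2, 3, 1).
Common perpendicular direction n = (-3, -4, -4) × (5, 1, -3) = (16, -29, 17).
With w = (1, -6, 0) − (-2, 3, 1) = (3, -9, -1), w · n = 292.
Distance = |w · n| / |n| = |292| / √1386 ≈ 7.84.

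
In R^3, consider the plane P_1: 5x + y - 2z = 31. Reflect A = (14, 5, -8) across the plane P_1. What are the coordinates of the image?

λ = (n·A − d)/|n|² = (91 − 31)/30 = 2.
Reflection = A − 2λn = (14, 5, -8) − 4·(5, 1, -2) = (-6, 1, 0).

(-6, 1, 0)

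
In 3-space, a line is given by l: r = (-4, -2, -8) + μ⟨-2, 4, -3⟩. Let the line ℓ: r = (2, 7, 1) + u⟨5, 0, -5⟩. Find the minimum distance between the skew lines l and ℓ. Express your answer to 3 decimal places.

Common perpendicular direction n = (-2, 4, -3) × (5, 0, -5) = (-20, -25, -20).
With w = (2, 7, 1) − (-4, -2, -8) = (6, 9, 9), w · n = -525.
Distance = |w · n| / |n| = |-525| / √1425 ≈ 13.908.

13.908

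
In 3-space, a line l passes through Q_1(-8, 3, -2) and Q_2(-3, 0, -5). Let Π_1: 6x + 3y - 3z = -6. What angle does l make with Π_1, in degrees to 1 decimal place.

38.5

A direction vector for l is Q_2 − Q_1 = (5, -3, -3).
sin θ = |n·v| / (|n||v|) = |30| / (√54 · √43) = 0.62257.
θ ≈ 38.5°.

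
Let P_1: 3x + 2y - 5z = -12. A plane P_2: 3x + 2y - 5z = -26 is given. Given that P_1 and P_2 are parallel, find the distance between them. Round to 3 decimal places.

Same normal n = (3, 2, -5) with |n| = √38; distance = |-12 − (-26)| / |n| = 14/√38 ≈ 2.271.

2.271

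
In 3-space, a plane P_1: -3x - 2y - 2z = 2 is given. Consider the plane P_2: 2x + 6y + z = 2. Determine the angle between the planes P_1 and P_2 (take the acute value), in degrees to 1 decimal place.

40.8

cos θ = |n₁·n₂| / (|n₁||n₂|) = |-20| / (√17 · √41).
θ = arccos(0.75755) ≈ 40.8°.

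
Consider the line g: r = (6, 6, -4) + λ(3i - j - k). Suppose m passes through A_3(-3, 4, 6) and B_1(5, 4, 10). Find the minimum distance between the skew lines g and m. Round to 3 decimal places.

A direction vector for m is B_1 − A_3 = (8, 0, 4).
Common perpendicular direction n = (3, -1, -1) × (8, 0, 4) = (-4, -20, 8).
With w = (-3, 4, 6) − (6, 6, -4) = (-9, -2, 10), w · n = 156.
Distance = |w · n| / |n| = |156| / √480 ≈ 7.120.

7.120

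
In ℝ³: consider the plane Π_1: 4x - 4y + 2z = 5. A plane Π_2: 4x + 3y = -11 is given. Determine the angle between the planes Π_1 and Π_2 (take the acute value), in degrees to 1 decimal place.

cos θ = |n₁·n₂| / (|n₁||n₂|) = |4| / (√36 · √25).
θ = arccos(0.13333) ≈ 82.3°.

82.3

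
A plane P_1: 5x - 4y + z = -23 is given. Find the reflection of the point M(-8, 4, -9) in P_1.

λ = (n·M − d)/|n|² = (-65 − (-23))/42 = -1.
Reflection = M − 2λn = (-8, 4, -9) − (-2)·(5, -4, 1) = (2, -4, -7).

(2, -4, -7)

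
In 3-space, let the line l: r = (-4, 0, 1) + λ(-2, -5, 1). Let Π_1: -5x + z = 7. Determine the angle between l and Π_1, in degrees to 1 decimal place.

23.2

sin θ = |n·v| / (|n||v|) = |11| / (√26 · √30) = 0.39386.
θ ≈ 23.2°.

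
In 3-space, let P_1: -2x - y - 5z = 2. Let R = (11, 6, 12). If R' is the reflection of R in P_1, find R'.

(-1, 0, -18)

λ = (n·R − d)/|n|² = (-88 − 2)/30 = -3.
Reflection = R − 2λn = (11, 6, 12) − (-6)·(-2, -1, -5) = (-1, 0, -18).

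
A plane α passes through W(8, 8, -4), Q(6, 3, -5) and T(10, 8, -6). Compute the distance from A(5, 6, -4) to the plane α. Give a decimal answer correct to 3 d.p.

WQ = (-2, -5, -1), WT = (2, 0, -2); a normal to α is WQ × WT = (10, -6, 10).
Using W: α has equation 10x - 6y + 10z = -8.
n·A − d = (10)·(5) + (-6)·(6) + (10)·(-4) − (-8) = -18; |n| = √236.
Distance = |-18| / √236 = 18/√236 ≈ 1.172.

1.172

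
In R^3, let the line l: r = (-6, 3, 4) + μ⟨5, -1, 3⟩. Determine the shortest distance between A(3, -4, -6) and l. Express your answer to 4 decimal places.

Taking (-6, 3, 4) on l with direction v = (5, -1, 3): w = A − (-6, 3, 4) = (9, -7, -10), and w × v = (-31, -77, 26).
Distance = |w × v| / |v| = √7566 / √35 ≈ 14.7028.

14.7028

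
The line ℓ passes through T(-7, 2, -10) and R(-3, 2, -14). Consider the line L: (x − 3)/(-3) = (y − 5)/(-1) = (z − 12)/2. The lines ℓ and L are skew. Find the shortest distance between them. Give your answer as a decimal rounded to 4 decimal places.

A direction vector for ℓ is R − T = (4, 0, -4).
L has direction (-3, -1, 2) through (3, 5, 12).
Common perpendicular direction n = (4, 0, -4) × (-3, -1, 2) = (-4, 4, -4).
With w = (3, 5, 12) − (-7, 2, -10) = (10, 3, 22), w · n = -116.
Distance = |w · n| / |n| = |-116| / √48 ≈ 16.7432.

16.7432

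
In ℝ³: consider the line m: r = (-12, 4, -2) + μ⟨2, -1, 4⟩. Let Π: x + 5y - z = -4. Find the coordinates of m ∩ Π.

(-8, 2, 6)

Substitute r = (-12, 4, -2) + t(2, -1, 4) into the plane: 10 + (-7)t = -4, so t = 2.
Intersection: (-12, 4, -2) + 2·(2, -1, 4) = (-8, 2, 6).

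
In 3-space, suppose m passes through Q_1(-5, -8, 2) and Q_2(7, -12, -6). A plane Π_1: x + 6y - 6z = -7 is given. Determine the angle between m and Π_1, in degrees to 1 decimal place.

A direction vector for m is Q_2 − Q_1 = (12, -4, -8).
sin θ = |n·v| / (|n||v|) = |36| / (√73 · √224) = 0.28153.
θ ≈ 16.4°.

16.4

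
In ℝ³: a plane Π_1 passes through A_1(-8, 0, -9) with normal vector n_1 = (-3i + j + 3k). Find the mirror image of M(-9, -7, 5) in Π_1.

(3, -11, -7)

Π_1: n_1·r = n_1·A_1 gives -3x + y + 3z = -3.
λ = (n·M − d)/|n|² = (35 − (-3))/19 = 2.
Reflection = M − 2λn = (-9, -7, 5) − 4·(-3, 1, 3) = (3, -11, -7).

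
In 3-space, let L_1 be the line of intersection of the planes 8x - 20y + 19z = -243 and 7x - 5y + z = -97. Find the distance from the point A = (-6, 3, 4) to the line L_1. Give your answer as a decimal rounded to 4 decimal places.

7.3471

Direction of L_1: (8, -20, 19) × (7, -5, 1) = (75, 125, 100).
A point on L_1: solving the two plane equations with x = -8 gives (-8, 8, -1).
Taking (-8, 8, -1) on L_1 with direction v = (75, 125, 100): w = A − (-8, 8, -1) = (2, -5, 5), and w × v = (-1125, 175, 625).
Distance = |w × v| / |v| = √1686875 / √31250 ≈ 7.3471.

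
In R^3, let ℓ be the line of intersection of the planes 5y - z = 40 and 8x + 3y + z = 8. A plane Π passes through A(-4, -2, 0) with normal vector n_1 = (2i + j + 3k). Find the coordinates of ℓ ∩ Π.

Direction of ℓ: (0, 5, -1) × (8, 3, 1) = (8, -8, -40).
A point on ℓ: solving the two plane equations with x = -5 gives (-5, 11, 15).
Π: n_1·r = n_1·A gives 2x + y + 3z = -10.
Substitute r = (-5, 11, 15) + t(8, -8, -40) into the plane: 46 + (-112)t = -10, so t = 1/2.
Intersection: (-5, 11, 15) + (1/2)·(8, -8, -40) = (-1, 7, -5).

(-1, 7, -5)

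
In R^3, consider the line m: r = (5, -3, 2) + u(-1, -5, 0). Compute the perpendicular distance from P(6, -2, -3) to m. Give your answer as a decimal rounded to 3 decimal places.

5.061

Taking (5, -3, 2) on m with direction v = (-1, -5, 0): w = P − (5, -3, 2) = (1, 1, -5), and w × v = (-25, 5, -4).
Distance = |w × v| / |v| = √666 / √26 ≈ 5.061.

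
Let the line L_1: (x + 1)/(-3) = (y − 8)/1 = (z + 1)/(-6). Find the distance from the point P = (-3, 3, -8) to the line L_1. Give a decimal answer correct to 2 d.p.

6.15

L_1 has direction (-3, 1, -6) through (-1, 8, -1).
Taking (-1, 8, -1) on L_1 with direction v = (-3, 1, -6): w = P − (-1, 8, -1) = (-2, -5, -7), and w × v = (37, 9, -17).
Distance = |w × v| / |v| = √1739 / √46 ≈ 6.15.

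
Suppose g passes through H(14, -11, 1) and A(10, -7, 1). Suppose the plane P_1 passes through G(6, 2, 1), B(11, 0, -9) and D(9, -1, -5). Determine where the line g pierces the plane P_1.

(6, -3, 1)

A direction vector for g is A − H = (-4, 4, 0).
GB = (5, -2, -10), GD = (3, -3, -6); a normal to P_1 is GB × GD = (-18, 0, -9).
Using G: P_1 has equation -18x - 9z = -117.
Substitute r = (14, -11, 1) + t(-4, 4, 0) into the plane: -261 + 72t = -117, so t = 2.
Intersection: (14, -11, 1) + 2·(-4, 4, 0) = (6, -3, 1).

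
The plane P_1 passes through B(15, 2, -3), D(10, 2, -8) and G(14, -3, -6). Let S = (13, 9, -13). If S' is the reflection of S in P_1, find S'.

BD = (-5, 0, -5), BG = (-1, -5, -3); a normal to P_1 is BD × BG = (-25, -10, 25).
Using B: P_1 has equation -25x - 10y + 25z = -470.
λ = (n·S − d)/|n|² = (-740 − (-470))/1350 = -1/5.
Reflection = S − 2λn = (13, 9, -13) − (-2/5)·(-25, -10, 25) = (3, 5, -3).

(3, 5, -3)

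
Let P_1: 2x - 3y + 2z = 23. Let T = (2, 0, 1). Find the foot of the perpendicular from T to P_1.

Foot = T − λn with λ = (n·T − d)/|n|² = (6 − 23)/17 = -1.
Foot = (2, 0, 1) − (-1)·(2, -3, 2) = (4, -3, 3).

(4, -3, 3)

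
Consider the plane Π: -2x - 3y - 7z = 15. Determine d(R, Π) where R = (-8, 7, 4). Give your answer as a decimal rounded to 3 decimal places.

6.096

n·R − d = (-2)·(-8) + (-3)·(7) + (-7)·(4) − 15 = -48; |n| = √62.
Distance = |-48| / √62 = 48/√62 ≈ 6.096.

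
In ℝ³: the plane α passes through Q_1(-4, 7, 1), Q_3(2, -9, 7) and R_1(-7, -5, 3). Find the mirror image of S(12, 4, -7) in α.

Q_1Q_3 = (6, -16, 6), Q_1R_1 = (-3, -12, 2); a normal to α is Q_1Q_3 × Q_1R_1 = (40, -30, -120).
Using Q_1: α has equation 40x - 30y - 120z = -490.
λ = (n·S − d)/|n|² = (1200 − (-490))/16900 = 1/10.
Reflection = S − 2λn = (12, 4, -7) − (1/5)·(40, -30, -120) = (4, 10, 17).

(4, 10, 17)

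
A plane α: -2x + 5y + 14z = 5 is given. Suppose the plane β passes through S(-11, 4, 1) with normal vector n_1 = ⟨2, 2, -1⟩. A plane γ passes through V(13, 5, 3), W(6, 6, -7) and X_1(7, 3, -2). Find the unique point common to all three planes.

β: n_1·r = n_1·S gives 2x + 2y - z = -15.
VW = (-7, 1, -10), VX_1 = (-6, -2, -5); a normal to γ is VW × VX_1 = (-25, 25, 20).
Using V: γ has equation -25x + 25y + 20z = -140.
Solving the 3×3 linear system -2x + 5y + 14z = 5, 2x + 2y - z = -15, -25x + 25y + 20z = -140 (e.g. by elimination or Cramer's rule, determinant = 1195) gives (1, -7, 3).

(1, -7, 3)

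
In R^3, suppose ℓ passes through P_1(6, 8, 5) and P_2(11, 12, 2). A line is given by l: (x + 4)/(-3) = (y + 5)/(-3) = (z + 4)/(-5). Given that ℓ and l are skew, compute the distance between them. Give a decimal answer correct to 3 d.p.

2.791

A direction vector for ℓ is P_2 − P_1 = (5, 4, -3).
l has direction (-3, -3, -5) through (-4, -5, -4).
Common perpendicular direction n = (5, 4, -3) × (-3, -3, -5) = (-29, 34, -3).
With w = (-4, -5, -4) − (6, 8, 5) = (-10, -13, -9), w · n = -125.
Distance = |w · n| / |n| = |-125| / √2006 ≈ 2.791.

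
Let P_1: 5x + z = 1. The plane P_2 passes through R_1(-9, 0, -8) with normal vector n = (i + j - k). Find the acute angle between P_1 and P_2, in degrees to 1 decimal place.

P_2: n·r = n·R_1 gives x + y - z = -1.
cos θ = |n₁·n₂| / (|n₁||n₂|) = |4| / (√26 · √3).
θ = arccos(0.45291) ≈ 63.1°.

63.1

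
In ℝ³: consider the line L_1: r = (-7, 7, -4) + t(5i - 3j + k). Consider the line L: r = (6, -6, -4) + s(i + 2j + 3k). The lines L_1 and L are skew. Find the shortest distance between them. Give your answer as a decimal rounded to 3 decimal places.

Common perpendicular direction n = (5, -3, 1) × (1, 2, 3) = (-11, -14, 13).
With w = (6, -6, -4) − (-7, 7, -4) = (13, -13, 0), w · n = 39.
Distance = |w · n| / |n| = |39| / √486 ≈ 1.769.

1.769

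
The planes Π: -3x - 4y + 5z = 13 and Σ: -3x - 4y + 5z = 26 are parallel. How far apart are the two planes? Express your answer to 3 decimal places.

1.838

Same normal n = (-3, -4, 5) with |n| = √50; distance = |13 − 26| / |n| = 13/√50 ≈ 1.838.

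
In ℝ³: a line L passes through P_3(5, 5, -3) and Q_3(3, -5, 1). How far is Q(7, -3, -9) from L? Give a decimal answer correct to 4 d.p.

A direction vector for L is Q_3 − P_3 = (-2, -10, 4).
Taking (5, 5, -3) on L with direction v = (-2, -10, 4): w = Q − (5, 5, -3) = (2, -8, -6), and w × v = (-92, 4, -36).
Distance = |w × v| / |v| = √9776 / √120 ≈ 9.0259.

9.0259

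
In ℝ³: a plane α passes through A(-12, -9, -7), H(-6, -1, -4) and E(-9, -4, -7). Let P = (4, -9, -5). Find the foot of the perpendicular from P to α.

(-6, -3, -1)

AH = (6, 8, 3), AE = (3, 5, 0); a normal to α is AH × AE = (-15, 9, 6).
Using A: α has equation -15x + 9y + 6z = 57.
Foot = P − λn with λ = (n·P − d)/|n|² = (-171 − 57)/342 = -2/3.
Foot = (4, -9, -5) − (-2/3)·(-15, 9, 6) = (-6, -3, -1).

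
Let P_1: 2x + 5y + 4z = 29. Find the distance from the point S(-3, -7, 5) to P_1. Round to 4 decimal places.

n·S − d = (2)·(-3) + (5)·(-7) + (4)·(5) − 29 = -50; |n| = √45.
Distance = |-50| / √45 = 50/√45 ≈ 7.4536.

7.4536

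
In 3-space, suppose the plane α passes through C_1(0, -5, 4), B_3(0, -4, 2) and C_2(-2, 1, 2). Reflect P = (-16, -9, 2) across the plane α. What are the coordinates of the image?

(14, 3, 8)

C_1B_3 = (0, 1, -2), C_1C_2 = (-2, 6, -2); a normal to α is C_1B_3 × C_1C_2 = (10, 4, 2).
Using C_1: α has equation 10x + 4y + 2z = -12.
λ = (n·P − d)/|n|² = (-192 − (-12))/120 = -3/2.
Reflection = P − 2λn = (-16, -9, 2) − (-3)·(10, 4, 2) = (14, 3, 8).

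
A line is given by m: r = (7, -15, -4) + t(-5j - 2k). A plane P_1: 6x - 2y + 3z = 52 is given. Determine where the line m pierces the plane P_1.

(7, -5, 0)

Substitute r = (7, -15, -4) + t(0, -5, -2) into the plane: 60 + 4t = 52, so t = -2.
Intersection: (7, -15, -4) + (-2)·(0, -5, -2) = (7, -5, 0).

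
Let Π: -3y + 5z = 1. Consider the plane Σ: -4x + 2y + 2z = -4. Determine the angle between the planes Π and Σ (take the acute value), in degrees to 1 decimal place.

cos θ = |n₁·n₂| / (|n₁||n₂|) = |4| / (√34 · √24).
θ = arccos(0.14003) ≈ 82.0°.

82.0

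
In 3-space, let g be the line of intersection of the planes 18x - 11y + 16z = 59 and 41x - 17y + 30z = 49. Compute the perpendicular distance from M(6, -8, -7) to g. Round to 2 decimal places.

Direction of g: (18, -11, 16) × (41, -17, 30) = (-58, 116, 145).
A point on g: solving the two plane equations with x = -6 gives (-6, -5, 7).
Taking (-6, -5, 7) on g with direction v = (-58, 116, 145): w = M − (-6, -5, 7) = (12, -3, -14), and w × v = (1189, -928, 1218).
Distance = |w × v| / |v| = √3758429 / √37845 ≈ 9.97.

9.97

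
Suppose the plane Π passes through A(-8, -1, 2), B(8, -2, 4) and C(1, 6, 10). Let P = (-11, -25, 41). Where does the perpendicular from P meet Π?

(-5, 5, 8)

AB = (16, -1, 2), AC = (9, 7, 8); a normal to Π is AB × AC = (-22, -110, 121).
Using A: Π has equation -22x - 110y + 121z = 528.
Foot = P − λn with λ = (n·P − d)/|n|² = (7953 − 528)/27225 = 3/11.
Foot = (-11, -25, 41) − (3/11)·(-22, -110, 121) = (-5, 5, 8).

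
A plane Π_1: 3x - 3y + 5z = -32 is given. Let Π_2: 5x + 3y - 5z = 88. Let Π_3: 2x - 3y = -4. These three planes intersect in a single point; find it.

(7, 6, -7)

Solving the 3×3 linear system 3x - 3y + 5z = -32, 5x + 3y - 5z = 88, 2x - 3y = -4 (e.g. by elimination or Cramer's rule, determinant = -120) gives (7, 6, -7).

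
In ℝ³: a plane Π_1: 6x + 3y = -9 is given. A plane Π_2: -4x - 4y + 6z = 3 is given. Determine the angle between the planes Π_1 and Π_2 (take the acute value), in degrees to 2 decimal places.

49.40

cos θ = |n₁·n₂| / (|n₁||n₂|) = |-36| / (√45 · √68).
θ = arccos(0.65079) ≈ 49.40°.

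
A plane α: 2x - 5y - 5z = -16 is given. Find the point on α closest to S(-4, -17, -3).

Foot = S − λn with λ = (n·S − d)/|n|² = (92 − (-16))/54 = 2.
Foot = (-4, -17, -3) − 2·(2, -5, -5) = (-8, -7, 7).

(-8, -7, 7)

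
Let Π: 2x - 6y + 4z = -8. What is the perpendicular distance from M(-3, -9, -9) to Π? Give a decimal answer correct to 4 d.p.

n·M − d = (2)·(-3) + (-6)·(-9) + (4)·(-9) − (-8) = 20; |n| = √56.
Distance = |20| / √56 = 20/√56 ≈ 2.6726.

2.6726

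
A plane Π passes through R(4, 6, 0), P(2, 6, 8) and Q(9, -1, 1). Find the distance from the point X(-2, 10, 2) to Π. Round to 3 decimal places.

1.961

RP = (-2, 0, 8), RQ = (5, -7, 1); a normal to Π is RP × RQ = (56, 42, 14).
Using R: Π has equation 56x + 42y + 14z = 476.
n·X − d = (56)·(-2) + (42)·(10) + (14)·(2) − 476 = -140; |n| = √5096.
Distance = |-140| / √5096 = 140/√5096 ≈ 1.961.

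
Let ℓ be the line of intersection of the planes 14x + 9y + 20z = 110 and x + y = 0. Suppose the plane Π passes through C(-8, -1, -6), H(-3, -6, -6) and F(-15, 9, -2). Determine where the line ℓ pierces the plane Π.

(-2, 2, 6)

Direction of ℓ: (14, 9, 20) × (1, 1, 0) = (-20, 20, 5).
A point on ℓ: solving the two plane equations with x = -14 gives (-14, 14, 9).
CH = (5, -5, 0), CF = (-7, 10, 4); a normal to Π is CH × CF = (-20, -20, 15).
Using C: Π has equation -20x - 20y + 15z = 90.
Substitute r = (-14, 14, 9) + t(-20, 20, 5) into the plane: 135 + 75t = 90, so t = -3/5.
Intersection: (-14, 14, 9) + (-3/5)·(-20, 20, 5) = (-2, 2, 6).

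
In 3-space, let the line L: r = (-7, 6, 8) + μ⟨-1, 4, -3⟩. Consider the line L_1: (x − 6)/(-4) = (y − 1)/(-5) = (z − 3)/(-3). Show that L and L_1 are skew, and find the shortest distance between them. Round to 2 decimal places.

14.16

L_1 has direction (-4, -5, -3) through (6, 1, 3).
Common perpendicular direction n = (-1, 4, -3) × (-4, -5, -3) = (-27, 9, 21).
With w = (6, 1, 3) − (-7, 6, 8) = (13, -5, -5), w · n = -501.
Since n ≠ 0 the lines are not parallel, and w · n = -501 ≠ 0 so they do not intersect; hence they are skew.
Distance = |w · n| / |n| = |-501| / √1251 ≈ 14.16.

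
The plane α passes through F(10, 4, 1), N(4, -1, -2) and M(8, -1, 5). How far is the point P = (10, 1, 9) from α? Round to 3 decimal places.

FN = (-6, -5, -3), FM = (-2, -5, 4); a normal to α is FN × FM = (-35, 30, 20).
Using F: α has equation -35x + 30y + 20z = -210.
n·P − d = (-35)·(10) + (30)·(1) + (20)·(9) − (-210) = 70; |n| = √2525.
Distance = |70| / √2525 = 70/√2525 ≈ 1.393.

1.393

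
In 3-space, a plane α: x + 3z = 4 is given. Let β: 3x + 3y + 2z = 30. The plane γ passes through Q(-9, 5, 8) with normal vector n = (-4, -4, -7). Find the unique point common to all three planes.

(4, 6, 0)

γ: n·r = n·Q gives -4x - 4y - 7z = -40.
Solving the 3×3 linear system x + 3z = 4, 3x + 3y + 2z = 30, -4x - 4y - 7z = -40 (e.g. by elimination or Cramer's rule, determinant = -13) gives (4, 6, 0).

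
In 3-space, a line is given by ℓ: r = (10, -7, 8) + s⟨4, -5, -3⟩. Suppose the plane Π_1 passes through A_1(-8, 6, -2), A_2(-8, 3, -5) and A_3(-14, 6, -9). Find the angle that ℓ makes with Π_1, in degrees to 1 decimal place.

11.9

A_1A_2 = (0, -3, -3), A_1A_3 = (-6, 0, -7); a normal to Π_1 is A_1A_2 × A_1A_3 = (21, 18, -18).
Using A_1: Π_1 has equation 21x + 18y - 18z = -24.
sin θ = |n·v| / (|n||v|) = |48| / (√1089 · √50) = 0.20570.
θ ≈ 11.9°.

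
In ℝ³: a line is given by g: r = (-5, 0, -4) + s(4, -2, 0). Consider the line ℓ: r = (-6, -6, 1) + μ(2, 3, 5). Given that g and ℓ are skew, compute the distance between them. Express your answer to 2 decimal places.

7.64

Common perpendicular direction n = (4, -2, 0) × (2, 3, 5) = (-10, -20, 16).
With w = (-6, -6, 1) − (-5, 0, -4) = (-1, -6, 5), w · n = 210.
Distance = |w · n| / |n| = |210| / √756 ≈ 7.64.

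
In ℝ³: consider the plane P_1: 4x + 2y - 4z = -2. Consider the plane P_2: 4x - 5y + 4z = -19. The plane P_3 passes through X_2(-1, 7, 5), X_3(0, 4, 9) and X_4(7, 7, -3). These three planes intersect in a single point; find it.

X_2X_3 = (1, -3, 4), X_2X_4 = (8, 0, -8); a normal to P_3 is X_2X_3 × X_2X_4 = (24, 40, 24).
Using X_2: P_3 has equation 24x + 40y + 24z = 376.
Solving the 3×3 linear system 4x + 2y - 4z = -2, 4x - 5y + 4z = -19, 24x + 40y + 24z = 376 (e.g. by elimination or Cramer's rule, determinant = -2240) gives (0, 7, 4).

(0, 7, 4)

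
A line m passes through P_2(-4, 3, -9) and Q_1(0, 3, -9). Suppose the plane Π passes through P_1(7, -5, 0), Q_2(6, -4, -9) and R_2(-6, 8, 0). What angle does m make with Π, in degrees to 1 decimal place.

45.0

A direction vector for m is Q_1 − P_2 = (4, 0, 0).
P_1Q_2 = (-1, 1, -9), P_1R_2 = (-13, 13, 0); a normal to Π is P_1Q_2 × P_1R_2 = (117, 117, 0).
Using P_1: Π has equation 117x + 117y = 234.
sin θ = |n·v| / (|n||v|) = |468| / (√27378 · √16) = 0.70711.
θ ≈ 45.0°.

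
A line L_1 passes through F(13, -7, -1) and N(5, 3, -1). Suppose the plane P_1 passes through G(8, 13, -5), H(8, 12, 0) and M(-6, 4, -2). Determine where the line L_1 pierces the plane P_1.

(1, 8, -1)

A direction vector for L_1 is N − F = (-8, 10, 0).
GH = (0, -1, 5), GM = (-14, -9, 3); a normal to P_1 is GH × GM = (42, -70, -14).
Using G: P_1 has equation 42x - 70y - 14z = -504.
Substitute r = (13, -7, -1) + t(-8, 10, 0) into the plane: 1050 + (-1036)t = -504, so t = 3/2.
Intersection: (13, -7, -1) + (3/2)·(-8, 10, 0) = (1, 8, -1).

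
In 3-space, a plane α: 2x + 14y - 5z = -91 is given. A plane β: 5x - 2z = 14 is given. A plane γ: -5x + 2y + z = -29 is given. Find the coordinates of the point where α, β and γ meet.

Solving the 3×3 linear system 2x + 14y - 5z = -91, 5x - 2z = 14, -5x + 2y + z = -29 (e.g. by elimination or Cramer's rule, determinant = 28) gives (4, -6, 3).

(4, -6, 3)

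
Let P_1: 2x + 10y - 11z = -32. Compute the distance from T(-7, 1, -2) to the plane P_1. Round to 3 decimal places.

n·T − d = (2)·(-7) + (10)·(1) + (-11)·(-2) − (-32) = 50; |n| = √225.
Distance = |50| / √225 = 50/√225 ≈ 3.333.

3.333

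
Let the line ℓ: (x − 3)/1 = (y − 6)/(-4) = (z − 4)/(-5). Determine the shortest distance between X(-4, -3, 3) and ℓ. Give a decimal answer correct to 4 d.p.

10.1723

ℓ has direction (1, -4, -5) through (3, 6, 4).
Taking (3, 6, 4) on ℓ with direction v = (1, -4, -5): w = X − (3, 6, 4) = (-7, -9, -1), and w × v = (41, -36, 37).
Distance = |w × v| / |v| = √4346 / √42 ≈ 10.1723.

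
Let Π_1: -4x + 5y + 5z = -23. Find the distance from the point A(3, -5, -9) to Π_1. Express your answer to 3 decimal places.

n·A − d = (-4)·(3) + (5)·(-5) + (5)·(-9) − (-23) = -59; |n| = √66.
Distance = |-59| / √66 = 59/√66 ≈ 7.262.

7.262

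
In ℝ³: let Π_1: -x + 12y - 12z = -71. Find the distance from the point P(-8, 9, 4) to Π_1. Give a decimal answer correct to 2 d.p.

8.18

n·P − d = (-1)·(-8) + (12)·(9) + (-12)·(4) − (-71) = 139; |n| = √289.
Distance = |139| / √289 = 139/√289 ≈ 8.18.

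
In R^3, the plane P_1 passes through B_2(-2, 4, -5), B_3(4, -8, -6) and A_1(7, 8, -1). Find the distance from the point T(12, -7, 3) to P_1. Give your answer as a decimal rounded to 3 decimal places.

5.615

B_2B_3 = (6, -12, -1), B_2A_1 = (9, 4, 4); a normal to P_1 is B_2B_3 × B_2A_1 = (-44, -33, 132).
Using B_2: P_1 has equation -44x - 33y + 132z = -704.
n·T − d = (-44)·(12) + (-33)·(-7) + (132)·(3) − (-704) = 803; |n| = √20449.
Distance = |803| / √20449 = 803/√20449 ≈ 5.615.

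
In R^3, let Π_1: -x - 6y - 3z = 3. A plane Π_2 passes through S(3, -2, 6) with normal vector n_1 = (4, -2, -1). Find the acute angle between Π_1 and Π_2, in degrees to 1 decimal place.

Π_2: n_1·r = n_1·S gives 4x - 2y - z = 10.
cos θ = |n₁·n₂| / (|n₁||n₂|) = |11| / (√46 · √21).
θ = arccos(0.35392) ≈ 69.3°.

69.3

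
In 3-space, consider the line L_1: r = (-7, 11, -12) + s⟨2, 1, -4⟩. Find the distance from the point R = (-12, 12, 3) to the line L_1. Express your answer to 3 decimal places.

4.928

Taking (-7, 11, -12) on L_1 with direction v = (2, 1, -4): w = R − (-7, 11, -12) = (-5, 1, 15), and w × v = (-19, 10, -7).
Distance = |w × v| / |v| = √510 / √21 ≈ 4.928.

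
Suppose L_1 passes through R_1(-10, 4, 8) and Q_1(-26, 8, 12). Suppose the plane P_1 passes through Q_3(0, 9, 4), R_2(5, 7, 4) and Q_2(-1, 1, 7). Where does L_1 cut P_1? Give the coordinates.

(-6, 3, 7)

A direction vector for L_1 is Q_1 − R_1 = (-16, 4, 4).
Q_3R_2 = (5, -2, 0), Q_3Q_2 = (-1, -8, 3); a normal to P_1 is Q_3R_2 × Q_3Q_2 = (-6, -15, -42).
Using Q_3: P_1 has equation -6x - 15y - 42z = -303.
Substitute r = (-10, 4, 8) + t(-16, 4, 4) into the plane: -336 + (-132)t = -303, so t = -1/4.
Intersection: (-10, 4, 8) + (-1/4)·(-16, 4, 4) = (-6, 3, 7).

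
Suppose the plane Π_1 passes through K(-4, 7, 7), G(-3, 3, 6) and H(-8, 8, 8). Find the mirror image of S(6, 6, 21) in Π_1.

KG = (1, -4, -1), KH = (-4, 1, 1); a normal to Π_1 is KG × KH = (-3, 3, -15).
Using K: Π_1 has equation -3x + 3y - 15z = -72.
λ = (n·S − d)/|n|² = (-315 − (-72))/243 = -1.
Reflection = S − 2λn = (6, 6, 21) − (-2)·(-3, 3, -15) = (0, 12, -9).

(0, 12, -9)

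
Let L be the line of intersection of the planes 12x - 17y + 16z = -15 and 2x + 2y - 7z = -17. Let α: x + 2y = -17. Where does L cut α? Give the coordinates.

Direction of L: (12, -17, 16) × (2, 2, -7) = (87, 116, 58).
A point on L: solving the two plane equations with x = -19 gives (-19, -21, -9).
Substitute r = (-19, -21, -9) + t(87, 116, 58) into the plane: -61 + 319t = -17, so t = 4/29.
Intersection: (-19, -21, -9) + (4/29)·(87, 116, 58) = (-7, -5, -1).

(-7, -5, -1)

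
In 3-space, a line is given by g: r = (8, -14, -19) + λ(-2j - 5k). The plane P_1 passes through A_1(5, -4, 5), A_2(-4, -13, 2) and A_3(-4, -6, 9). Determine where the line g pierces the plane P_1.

(8, -6, 1)

A_1A_2 = (-9, -9, -3), A_1A_3 = (-9, -2, 4); a normal to P_1 is A_1A_2 × A_1A_3 = (-42, 63, -63).
Using A_1: P_1 has equation -42x + 63y - 63z = -777.
Substitute r = (8, -14, -19) + t(0, -2, -5) into the plane: -21 + 189t = -777, so t = -4.
Intersection: (8, -14, -19) + (-4)·(0, -2, -5) = (8, -6, 1).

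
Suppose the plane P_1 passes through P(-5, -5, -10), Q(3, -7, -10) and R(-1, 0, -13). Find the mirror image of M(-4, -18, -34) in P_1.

PQ = (8, -2, 0), PR = (4, 5, -3); a normal to P_1 is PQ × PR = (6, 24, 48).
Using P: P_1 has equation 6x + 24y + 48z = -630.
λ = (n·M − d)/|n|² = (-2088 − (-630))/2916 = -1/2.
Reflection = M − 2λn = (-4, -18, -34) − (-1)·(6, 24, 48) = (2, 6, 14).

(2, 6, 14)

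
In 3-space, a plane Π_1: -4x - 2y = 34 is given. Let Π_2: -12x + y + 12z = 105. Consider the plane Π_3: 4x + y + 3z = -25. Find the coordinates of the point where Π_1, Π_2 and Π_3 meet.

Solving the 3×3 linear system -4x - 2y = 34, -12x + y + 12z = 105, 4x + y + 3z = -25 (e.g. by elimination or Cramer's rule, determinant = -132) gives (-7, -3, 2).

(-7, -3, 2)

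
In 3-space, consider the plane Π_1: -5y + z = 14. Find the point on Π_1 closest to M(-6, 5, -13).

(-6, -5, -11)

Foot = M − λn with λ = (n·M − d)/|n|² = (-38 − 14)/26 = -2.
Foot = (-6, 5, -13) − (-2)·(0, -5, 1) = (-6, -5, -11).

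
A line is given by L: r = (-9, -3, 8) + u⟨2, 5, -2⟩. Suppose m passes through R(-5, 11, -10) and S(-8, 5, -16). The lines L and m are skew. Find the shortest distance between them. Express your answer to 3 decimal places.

A direction vector for m is S − R = (-3, -6, -6).
Common perpendicular direction n = (2, 5, -2) × (-3, -6, -6) = (-42, 18, 3).
With w = (-5, 11, -10) − (-9, -3, 8) = (4, 14, -18), w · n = 30.
Distance = |w · n| / |n| = |30| / √2097 ≈ 0.655.

0.655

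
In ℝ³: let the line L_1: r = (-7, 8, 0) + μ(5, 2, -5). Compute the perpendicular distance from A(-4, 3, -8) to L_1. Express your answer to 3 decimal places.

Taking (-7, 8, 0) on L_1 with direction v = (5, 2, -5): w = A − (-7, 8, 0) = (3, -5, -8), and w × v = (41, -25, 31).
Distance = |w × v| / |v| = √3267 / √54 ≈ 7.778.

7.778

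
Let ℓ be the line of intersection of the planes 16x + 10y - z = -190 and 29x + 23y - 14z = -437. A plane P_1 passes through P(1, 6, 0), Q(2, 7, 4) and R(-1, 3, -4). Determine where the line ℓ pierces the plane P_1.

Direction of ℓ: (16, 10, -1) × (29, 23, -14) = (-117, 195, 78).
A point on ℓ: solving the two plane equations with x = -12 gives (-12, 1, 8).
PQ = (1, 1, 4), PR = (-2, -3, -4); a normal to P_1 is PQ × PR = (8, -4, -1).
Using P: P_1 has equation 8x - 4y - z = -16.
Substitute r = (-12, 1, 8) + t(-117, 195, 78) into the plane: -108 + (-1794)t = -16, so t = -2/39.
Intersection: (-12, 1, 8) + (-2/39)·(-117, 195, 78) = (-6, -9, 4).

(-6, -9, 4)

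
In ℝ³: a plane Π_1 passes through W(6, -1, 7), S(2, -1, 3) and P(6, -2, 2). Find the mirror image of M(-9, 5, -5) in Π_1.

WS = (-4, 0, -4), WP = (0, -1, -5); a normal to Π_1 is WS × WP = (-4, -20, 4).
Using W: Π_1 has equation -4x - 20y + 4z = 24.
λ = (n·M − d)/|n|² = (-84 − 24)/432 = -1/4.
Reflection = M − 2λn = (-9, 5, -5) − (-1/2)·(-4, -20, 4) = (-11, -5, -3).

(-11, -5, -3)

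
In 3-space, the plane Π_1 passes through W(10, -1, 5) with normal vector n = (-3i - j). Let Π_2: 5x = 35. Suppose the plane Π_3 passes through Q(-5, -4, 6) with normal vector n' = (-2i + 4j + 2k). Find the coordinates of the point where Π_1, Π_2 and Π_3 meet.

Π_1: n·r = n·W gives -3x - y = -29.
Π_3: n'·r = n'·Q gives -2x + 4y + 2z = 6.
Solving the 3×3 linear system -3x - y = -29, 5x = 35, -2x + 4y + 2z = 6 (e.g. by elimination or Cramer's rule, determinant = 10) gives (7, 8, -6).

(7, 8, -6)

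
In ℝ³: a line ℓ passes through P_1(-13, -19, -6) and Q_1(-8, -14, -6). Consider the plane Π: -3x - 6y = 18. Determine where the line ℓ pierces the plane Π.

(2, -4, -6)

A direction vector for ℓ is Q_1 − P_1 = (5, 5, 0).
Substitute r = (-13, -19, -6) + t(5, 5, 0) into the plane: 153 + (-45)t = 18, so t = 3.
Intersection: (-13, -19, -6) + 3·(5, 5, 0) = (2, -4, -6).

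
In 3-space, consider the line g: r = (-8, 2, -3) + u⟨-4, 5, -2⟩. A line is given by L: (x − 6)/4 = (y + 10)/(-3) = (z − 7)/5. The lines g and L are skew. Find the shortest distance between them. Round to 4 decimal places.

L has direction (4, -3, 5) through (6, -10, 7).
Common perpendicular direction n = (-4, 5, -2) × (4, -3, 5) = (19, 12, -8).
With w = (6, -10, 7) − (-8, 2, -3) = (14, -12, 10), w · n = 42.
Distance = |w · n| / |n| = |42| / √569 ≈ 1.7607.

1.7607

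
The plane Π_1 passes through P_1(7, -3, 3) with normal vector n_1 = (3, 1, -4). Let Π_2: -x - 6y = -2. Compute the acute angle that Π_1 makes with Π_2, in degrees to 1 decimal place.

Π_1: n_1·r = n_1·P_1 gives 3x + y - 4z = 6.
cos θ = |n₁·n₂| / (|n₁||n₂|) = |-9| / (√26 · √37).
θ = arccos(0.29017) ≈ 73.1°.

73.1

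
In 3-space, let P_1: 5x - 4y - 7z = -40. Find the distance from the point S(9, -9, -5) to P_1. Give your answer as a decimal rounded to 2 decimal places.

n·S − d = (5)·(9) + (-4)·(-9) + (-7)·(-5) − (-40) = 156; |n| = √90.
Distance = |156| / √90 = 156/√90 ≈ 16.44.

16.44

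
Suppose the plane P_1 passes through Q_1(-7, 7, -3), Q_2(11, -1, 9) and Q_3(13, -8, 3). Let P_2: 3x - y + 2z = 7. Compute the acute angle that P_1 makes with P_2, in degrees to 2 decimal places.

86.89

Q_1Q_2 = (18, -8, 12), Q_1Q_3 = (20, -15, 6); a normal to P_1 is Q_1Q_2 × Q_1Q_3 = (132, 132, -110).
Using Q_1: P_1 has equation 132x + 132y - 110z = 330.
cos θ = |n₁·n₂| / (|n₁||n₂|) = |44| / (√46948 · √14).
θ = arccos(0.05427) ≈ 86.89°.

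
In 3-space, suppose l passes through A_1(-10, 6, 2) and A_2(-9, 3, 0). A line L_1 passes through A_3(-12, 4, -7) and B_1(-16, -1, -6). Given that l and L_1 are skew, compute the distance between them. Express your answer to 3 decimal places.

7.328

A direction vector for l is A_2 − A_1 = (1, -3, -2).
A direction vector for L_1 is B_1 − A_3 = (-4, -5, 1).
Common perpendicular direction n = (1, -3, -2) × (-4, -5, 1) = (-13, 7, -17).
With w = (-12, 4, -7) − (-10, 6, 2) = (-2, -2, -9), w · n = 165.
Distance = |w · n| / |n| = |165| / √507 ≈ 7.328.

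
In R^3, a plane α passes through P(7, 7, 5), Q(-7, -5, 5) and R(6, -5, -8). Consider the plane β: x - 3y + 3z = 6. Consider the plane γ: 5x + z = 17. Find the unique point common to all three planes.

PQ = (-14, -12, 0), PR = (-1, -12, -13); a normal to α is PQ × PR = (156, -182, 156).
Using P: α has equation 156x - 182y + 156z = 598.
Solving the 3×3 linear system 156x - 182y + 156z = 598, x - 3y + 3z = 6, 5x + z = 17 (e.g. by elimination or Cramer's rule, determinant = -676) gives (3, 1, 2).

(3, 1, 2)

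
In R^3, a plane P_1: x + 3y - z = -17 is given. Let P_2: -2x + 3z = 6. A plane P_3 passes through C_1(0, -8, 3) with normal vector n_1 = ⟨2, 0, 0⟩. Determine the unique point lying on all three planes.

(0, -5, 2)

P_3: n_1·r = n_1·C_1 gives 2x = 0.
Solving the 3×3 linear system x + 3y - z = -17, -2x + 3z = 6, 2x = 0 (e.g. by elimination or Cramer's rule, determinant = 18) gives (0, -5, 2).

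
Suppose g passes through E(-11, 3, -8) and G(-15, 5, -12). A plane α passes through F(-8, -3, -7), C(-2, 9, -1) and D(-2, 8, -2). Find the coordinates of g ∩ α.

A direction vector for g is G − E = (-4, 2, -4).
FC = (6, 12, 6), FD = (6, 11, 5); a normal to α is FC × FD = (-6, 6, -6).
Using F: α has equation -6x + 6y - 6z = 72.
Substitute r = (-11, 3, -8) + t(-4, 2, -4) into the plane: 132 + 60t = 72, so t = -1.
Intersection: (-11, 3, -8) + (-1)·(-4, 2, -4) = (-7, 1, -4).

(-7, 1, -4)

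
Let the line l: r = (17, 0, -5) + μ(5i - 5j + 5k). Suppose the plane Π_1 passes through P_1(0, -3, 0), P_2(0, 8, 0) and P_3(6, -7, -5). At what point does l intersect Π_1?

P_1P_2 = (0, 11, 0), P_1P_3 = (6, -4, -5); a normal to Π_1 is P_1P_2 × P_1P_3 = (-55, 0, -66).
Using P_1: Π_1 has equation -55x - 66z = 0.
Substitute r = (17, 0, -5) + t(5, -5, 5) into the plane: -605 + (-605)t = 0, so t = -1.
Intersection: (17, 0, -5) + (-1)·(5, -5, 5) = (12, 5, -10).

(12, 5, -10)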